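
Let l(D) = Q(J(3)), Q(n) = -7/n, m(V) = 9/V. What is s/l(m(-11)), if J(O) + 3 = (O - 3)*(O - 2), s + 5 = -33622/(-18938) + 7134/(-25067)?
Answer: -2498842872/1661515961 ≈ -1.5040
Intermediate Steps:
s = -832947624/237359423 (s = -5 + (-33622/(-18938) + 7134/(-25067)) = -5 + (-33622*(-1/18938) + 7134*(-1/25067)) = -5 + (16811/9469 - 7134/25067) = -5 + 353849491/237359423 = -832947624/237359423 ≈ -3.5092)
J(O) = -3 + (-3 + O)*(-2 + O) (J(O) = -3 + (O - 3)*(O - 2) = -3 + (-3 + O)*(-2 + O))
l(D) = 7/3 (l(D) = -7/(3 + 3² - 5*3) = -7/(3 + 9 - 15) = -7/(-3) = -7*(-⅓) = 7/3)
s/l(m(-11)) = -832947624/(237359423*7/3) = -832947624/237359423*3/7 = -2498842872/1661515961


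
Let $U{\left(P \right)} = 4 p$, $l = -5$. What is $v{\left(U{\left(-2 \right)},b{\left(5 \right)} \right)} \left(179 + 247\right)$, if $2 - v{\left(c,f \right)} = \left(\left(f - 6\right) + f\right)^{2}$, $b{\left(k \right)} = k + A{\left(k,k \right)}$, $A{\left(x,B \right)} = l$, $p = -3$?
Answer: $-14484$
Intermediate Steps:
$A{\left(x,B \right)} = -5$
$b{\left(k \right)} = -5 + k$ ($b{\left(k \right)} = k - 5 = -5 + k$)
$U{\left(P \right)} = -12$ ($U{\left(P \right)} = 4 \left(-3\right) = -12$)
$v{\left(c,f \right)} = 2 - \left(-6 + 2 f\right)^{2}$ ($v{\left(c,f \right)} = 2 - \left(\left(f - 6\right) + f\right)^{2} = 2 - \left(\left(-6 + f\right) + f\right)^{2} = 2 - \left(-6 + 2 f\right)^{2}$)
$v{\left(U{\left(-2 \right)},b{\left(5 \right)} \right)} \left(179 + 247\right) = \left(2 - 4 \left(-3 + \left(-5 + 5\right)\right)^{2}\right) \left(179 + 247\right) = \left(2 - 4 \left(-3 + 0\right)^{2}\right) 426 = \left(2 - 4 \left(-3\right)^{2}\right) 426 = \left(2 - 36\right) 426 = \left(-34\right) 426 = -14484$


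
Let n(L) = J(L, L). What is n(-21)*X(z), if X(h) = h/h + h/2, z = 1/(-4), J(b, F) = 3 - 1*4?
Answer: -7/8 ≈ -0.87500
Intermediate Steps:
J(b, F) = -1 (J(b, F) = 3 - 4 = -1)
n(L) = -1
z = -1/4 (z = 1*(-1/4) = -1/4 ≈ -0.25000)
X(h) = 1 + h/2 (X(h) = 1 + h*(1/2) = 1 + h/2)
n(-21)*X(z) = -(1 + (1/2)*(-1/4)) = -(1 - 1/8) = -1*7/8 = -7/8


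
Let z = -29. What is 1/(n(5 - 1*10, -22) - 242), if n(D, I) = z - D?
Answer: -1/266 ≈ -0.0037594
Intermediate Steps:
n(D, I) = -29 - D
1/(n(5 - 1*10, -22) - 242) = 1/((-29 - (5 - 1*10)) - 242) = 1/((-29 - (5 - 10)) - 242) = 1/((-29 - 1*(-5)) - 242) = 1/((-29 + 5) - 242) = 1/(-24 - 242) = 1/(-266) = -1/266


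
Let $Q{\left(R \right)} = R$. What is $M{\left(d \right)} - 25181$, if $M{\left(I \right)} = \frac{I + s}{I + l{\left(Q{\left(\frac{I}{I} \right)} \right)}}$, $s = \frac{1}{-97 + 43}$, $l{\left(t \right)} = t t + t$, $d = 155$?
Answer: $- \frac{213476149}{8478} \approx -25180.0$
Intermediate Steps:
$l{\left(t \right)} = t + t^{2}$ ($l{\left(t \right)} = t^{2} + t = t + t^{2}$)
$s = - \frac{1}{54}$ ($s = \frac{1}{-54} = - \frac{1}{54} \approx -0.018519$)
$M{\left(I \right)} = \frac{- \frac{1}{54} + I}{2 + I}$ ($M{\left(I \right)} = \frac{I - \frac{1}{54}}{I + \frac{I}{I} \left(1 + \frac{I}{I}\right)} = \frac{- \frac{1}{54} + I}{I + 1 \left(1 + 1\right)} = \frac{- \frac{1}{54} + I}{I + 1 \cdot 2} = \frac{- \frac{1}{54} + I}{I + 2} = \frac{- \frac{1}{54} + I}{2 + I}$)
$M{\left(d \right)} - 25181 = \frac{- \frac{1}{54} + 155}{2 + 155} - 25181 = \frac{1}{157} \cdot \frac{8369}{54} - 25181 = \frac{8369}{8478} - 25181 = - \frac{213476149}{8478}$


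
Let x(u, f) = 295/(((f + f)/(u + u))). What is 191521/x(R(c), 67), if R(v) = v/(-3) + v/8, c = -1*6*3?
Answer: 51327628/4425 ≈ 11599.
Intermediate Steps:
c = -18 (c = -6*3 = -18)
R(v) = -5*v/24 (R(v) = v*(-⅓) + v*(⅛) = -v/3 + v/8 = -5*v/24)
x(u, f) = 295*u/f (x(u, f) = 295/(((2*f)/((2*u)))) = 295/(((2*f)*(1/(2*u)))) = 295/((f/u)) = 295*(u/f) = 295*u/f)
191521/x(R(c), 67) = 191521/((295*(-5/24*(-18))/67)) = 191521/((295*(15/4)*(1/67))) = 191521/(4425/268) = 191521*(268/4425) = 51327628/4425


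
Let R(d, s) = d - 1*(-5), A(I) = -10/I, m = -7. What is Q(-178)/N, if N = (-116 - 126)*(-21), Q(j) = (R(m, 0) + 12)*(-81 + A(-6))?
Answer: -170/1089 ≈ -0.15611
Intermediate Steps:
R(d, s) = 5 + d (R(d, s) = d + 5 = 5 + d)
Q(j) = -2380/3 (Q(j) = ((5 - 7) + 12)*(-81 - 10/(-6)) = (-2 + 12)*(-81 - 10*(-1/6)) = 10*(-81 + 5/3) = 10*(-238/3) = -2380/3)
N = 5082 (N = -242*(-21) = 5082)
Q(-178)/N = -2380/3/5082 = -2380/3*1/5082 = -170/1089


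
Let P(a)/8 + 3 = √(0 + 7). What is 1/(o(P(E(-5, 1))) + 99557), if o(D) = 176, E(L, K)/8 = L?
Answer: 1/99733 ≈ 1.0027e-5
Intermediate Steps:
E(L, K) = 8*L
P(a) = -24 + 8*√7 (P(a) = -24 + 8*√(0 + 7) = -24 + 8*√7)
1/(o(P(E(-5, 1))) + 99557) = 1/(176 + 99557) = 1/99733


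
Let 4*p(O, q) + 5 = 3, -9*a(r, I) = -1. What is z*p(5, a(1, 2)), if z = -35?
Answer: 35/2 ≈ 17.500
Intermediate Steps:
a(r, I) = ⅑ (a(r, I) = -⅑*(-1) = ⅑)
p(O, q) = -½ (p(O, q) = -5/4 + (¼)*3 = -5/4 + ¾ = -½)
z*p(5, a(1, 2)) = -35*(-½) = 35/2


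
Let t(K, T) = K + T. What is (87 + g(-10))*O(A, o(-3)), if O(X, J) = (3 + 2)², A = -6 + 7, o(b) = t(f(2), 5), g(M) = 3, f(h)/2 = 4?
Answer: 2250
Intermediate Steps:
f(h) = 8 (f(h) = 2*4 = 8)
o(b) = 13 (o(b) = 8 + 5 = 13)
A = 1
O(X, J) = 25 (O(X, J) = 5² = 25)
(87 + g(-10))*O(A, o(-3)) = (87 + 3)*25 = 90*25 = 2250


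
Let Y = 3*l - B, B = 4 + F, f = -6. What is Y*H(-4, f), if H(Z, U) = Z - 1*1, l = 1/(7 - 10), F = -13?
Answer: -40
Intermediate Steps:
B = -9 (B = 4 - 13 = -9)
l = -1/3 (l = 1/(-3) = -1/3 ≈ -0.33333)
H(Z, U) = -1 + Z (H(Z, U) = Z - 1 = -1 + Z)
Y = 8 (Y = 3*(-1/3) - 1*(-9) = -1 + 9 = 8)
Y*H(-4, f) = 8*(-1 - 4) = 8*(-5) = -40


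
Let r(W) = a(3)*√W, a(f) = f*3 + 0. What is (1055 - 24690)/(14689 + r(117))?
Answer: -347174515/215757244 + 638145*√13/215757244 ≈ -1.5984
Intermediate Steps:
a(f) = 3*f (a(f) = 3*f + 0 = 3*f)
r(W) = 9*√W (r(W) = (3*3)*√W = 9*√W)
(1055 - 24690)/(14689 + r(117)) = (1055 - 24690)/(14689 + 9*√117) = -23635/(14689 + 9*(3*√13)) = -23635/(14689 + 27*√13)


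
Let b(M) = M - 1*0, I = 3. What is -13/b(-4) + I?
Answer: 25/4 ≈ 6.2500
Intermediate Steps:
b(M) = M (b(M) = M + 0 = M)
-13/b(-4) + I = -13/(-4) + 3 = -¼*(-13) + 3 = 13/4 + 3 = 25/4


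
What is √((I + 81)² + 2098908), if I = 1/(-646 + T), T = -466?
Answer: √2603504878993/1112 ≈ 1451.0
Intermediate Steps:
I = -1/1112 (I = 1/(-646 - 466) = 1/(-1112) = -1/1112 ≈ -0.00089928)
√((I + 81)² + 2098908) = √((-1/1112 + 81)² + 2098908) = √((90071/1112)² + 2098908) = √(8112785041/1236544 + 2098908) = √(2603504878993/1236544) = √2603504878993/1112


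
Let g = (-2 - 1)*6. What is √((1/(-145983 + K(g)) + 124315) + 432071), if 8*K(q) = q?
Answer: √189720443878411902/583941 ≈ 745.91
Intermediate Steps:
g = -18 (g = -3*6 = -18)
K(q) = q/8
√((1/(-145983 + K(g)) + 124315) + 432071) = √((1/(-145983 + (⅛)*(-18)) + 124315) + 432071) = √((1/(-145983 - 9/4) + 124315) + 432071) = √((1/(-583941/4) + 124315) + 432071) = √((-4/583941 + 124315) + 432071) = √(72592625411/583941 + 432071) = √(324896597222/583941) = √189720443878411902/583941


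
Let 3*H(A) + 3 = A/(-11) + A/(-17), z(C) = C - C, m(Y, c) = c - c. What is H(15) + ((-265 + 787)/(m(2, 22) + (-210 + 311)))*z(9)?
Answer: -327/187 ≈ -1.7487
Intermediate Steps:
m(Y, c) = 0
z(C) = 0
H(A) = -1 - 28*A/561 (H(A) = -1 + (A/(-11) + A/(-17))/3 = -1 + (A*(-1/11) + A*(-1/17))/3 = -1 + (-A/11 - A/17)/3 = -1 + (-28*A/187)/3 = -1 - 28*A/561)
H(15) + ((-265 + 787)/(m(2, 22) + (-210 + 311)))*z(9) = (-1 - 28/561*15) + ((-265 + 787)/(0 + (-210 + 311)))*0 = (-1 - 140/187) + (522/(0 + 101))*0 = -327/187 + (522/101)*0 = -327/187 + 0 = -327/187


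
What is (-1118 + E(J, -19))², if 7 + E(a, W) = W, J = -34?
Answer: 1308736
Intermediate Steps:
E(a, W) = -7 + W
(-1118 + E(J, -19))² = (-1118 + (-7 - 19))² = (-1118 - 26)² = (-1144)² = 1308736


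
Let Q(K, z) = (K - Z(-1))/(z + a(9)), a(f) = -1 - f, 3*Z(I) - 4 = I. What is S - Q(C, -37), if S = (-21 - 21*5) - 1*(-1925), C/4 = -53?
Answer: 84340/47 ≈ 1794.5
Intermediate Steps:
C = -212 (C = 4*(-53) = -212)
Z(I) = 4/3 + I/3
Q(K, z) = (-1 + K)/(-10 + z) (Q(K, z) = (K - (4/3 + (⅓)*(-1)))/(z + (-1 - 1*9)) = (K - (4/3 - ⅓))/(z + (-1 - 9)) = (K - 1*1)/(z - 10) = (K - 1)/(-10 + z) = (-1 + K)/(-10 + z))
S = 1799 (S = (-21 - 105) + 1925 = -126 + 1925 = 1799)
S - Q(C, -37) = 1799 - (-1 - 212)/(-10 - 37) = 1799 - (-213)/(-47) = 1799 - (-1)*(-213)/47 = 1799 - 1*213/47 = 1799 - 213/47 = 84340/47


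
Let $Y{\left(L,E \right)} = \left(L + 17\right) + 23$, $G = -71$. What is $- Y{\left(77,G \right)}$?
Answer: $-117$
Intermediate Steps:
$Y{\left(L,E \right)} = 40 + L$ ($Y{\left(L,E \right)} = \left(17 + L\right) + 23 = 40 + L$)
$- Y{\left(77,G \right)} = - (40 + 77) = \left(-1\right) 117 = -117$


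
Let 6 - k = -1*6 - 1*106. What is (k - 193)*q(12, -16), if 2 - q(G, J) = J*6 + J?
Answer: -8550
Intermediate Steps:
q(G, J) = 2 - 7*J (q(G, J) = 2 - (J*6 + J) = 2 - (6*J + J) = 2 - 7*J)
k = 118 (k = 6 - (-1*6 - 1*106) = 6 - (-6 - 106) = 6 - 1*(-112) = 6 + 112 = 118)
(k - 193)*q(12, -16) = (118 - 193)*(2 - 7*(-16)) = -75*(2 + 112) = -75*114 = -8550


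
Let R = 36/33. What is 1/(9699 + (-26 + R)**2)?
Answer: 121/1248655 ≈ 9.6904e-5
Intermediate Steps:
R = 12/11 (R = 36*(1/33) = 12/11 ≈ 1.0909)
1/(9699 + (-26 + R)**2) = 1/(9699 + (-26 + 12/11)**2) = 1/(9699 + (-274/11)**2) = 1/(9699 + 75076/121) = 1/(1248655/121) = 121/1248655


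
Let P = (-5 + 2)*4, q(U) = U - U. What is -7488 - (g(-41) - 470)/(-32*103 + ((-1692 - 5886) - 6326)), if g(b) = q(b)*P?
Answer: -12879407/1720 ≈ -7488.0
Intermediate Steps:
q(U) = 0
P = -12 (P = -3*4 = -12)
g(b) = 0 (g(b) = 0*(-12) = 0)
-7488 - (g(-41) - 470)/(-32*103 + ((-1692 - 5886) - 6326)) = -7488 - (0 - 470)/(-32*103 + ((-1692 - 5886) - 6326)) = -7488 - (-470)/(-3296 + (-7578 - 6326)) = -7488 - (-470)/(-3296 - 13904) = -7488 - (-470)/(-17200) = -7488 - (-470)*(-1)/17200 = -7488 - 1*47/1720 = -7488 - 47/1720 = -12879407/1720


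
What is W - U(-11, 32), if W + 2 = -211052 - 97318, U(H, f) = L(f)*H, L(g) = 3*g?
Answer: -307316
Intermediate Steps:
U(H, f) = 3*H*f (U(H, f) = (3*f)*H = 3*H*f)
W = -308372 (W = -2 + (-211052 - 97318) = -2 - 308370 = -308372)
W - U(-11, 32) = -308372 - 3*(-11)*32 = -308372 - 1*(-1056) = -308372 + 1056 = -307316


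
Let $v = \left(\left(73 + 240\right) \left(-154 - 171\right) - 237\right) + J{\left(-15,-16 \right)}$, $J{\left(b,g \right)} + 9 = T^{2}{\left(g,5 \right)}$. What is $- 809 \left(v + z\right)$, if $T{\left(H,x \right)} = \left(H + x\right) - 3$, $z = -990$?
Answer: $83136885$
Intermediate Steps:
$T{\left(H,x \right)} = -3 + H + x$
$J{\left(b,g \right)} = -9 + \left(2 + g\right)^{2}$ ($J{\left(b,g \right)} = -9 + \left(-3 + g + 5\right)^{2} = -9 + \left(2 + g\right)^{2}$)
$v = -101775$ ($v = \left(\left(73 + 240\right) \left(-154 - 171\right) - 237\right) - \left(9 - \left(2 - 16\right)^{2}\right) = \left(313 \left(-325\right) - 237\right) - \left(9 - \left(-14\right)^{2}\right) = \left(-101725 - 237\right) + \left(-9 + 196\right) = -101962 + 187 = -101775$)
$- 809 \left(v + z\right) = - 809 \left(-101775 - 990\right) = \left(-809\right) \left(-102765\right) = 83136885$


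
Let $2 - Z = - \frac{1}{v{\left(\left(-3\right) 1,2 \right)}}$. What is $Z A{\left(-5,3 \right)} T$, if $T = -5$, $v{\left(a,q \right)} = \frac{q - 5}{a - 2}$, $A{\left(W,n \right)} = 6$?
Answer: $-110$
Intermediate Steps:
$v{\left(a,q \right)} = \frac{-5 + q}{-2 + a}$
$Z = \frac{11}{3}$ ($Z = 2 - - \frac{1}{\frac{1}{-2 - 3} \left(-5 + 2\right)} = 2 - - \frac{1}{\frac{1}{-2 - 3} \left(-3\right)} = 2 - - \frac{1}{\frac{1}{-5} \left(-3\right)} = 2 - - \frac{1}{\left(- \frac{1}{5}\right) \left(-3\right)} = 2 - - \frac{1}{\frac{3}{5}} = 2 - \left(-1\right) \frac{5}{3} = 2 - - \frac{5}{3} = 2 + \frac{5}{3} = \frac{11}{3} \approx 3.6667$)
$Z A{\left(-5,3 \right)} T = \frac{11}{3} \cdot 6 \left(-5\right) = 22 \left(-5\right) = -110$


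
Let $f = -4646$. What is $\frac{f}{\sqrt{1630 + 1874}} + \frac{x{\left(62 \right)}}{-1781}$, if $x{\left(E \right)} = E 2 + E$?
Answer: $- \frac{186}{1781} - \frac{2323 \sqrt{219}}{438} \approx -78.591$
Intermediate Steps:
$x{\left(E \right)} = 3 E$ ($x{\left(E \right)} = 2 E + E = 3 E$)
$\frac{f}{\sqrt{1630 + 1874}} + \frac{x{\left(62 \right)}}{-1781} = - \frac{4646}{\sqrt{1630 + 1874}} + \frac{3 \cdot 62}{-1781} = - \frac{4646}{\sqrt{3504}} + 186 \left(- \frac{1}{1781}\right) = - \frac{4646}{4 \sqrt{219}} - \frac{186}{1781} = - 4646 \frac{\sqrt{219}}{876} - \frac{186}{1781} = - \frac{2323 \sqrt{219}}{438} - \frac{186}{1781} = - \frac{186}{1781} - \frac{2323 \sqrt{219}}{438}$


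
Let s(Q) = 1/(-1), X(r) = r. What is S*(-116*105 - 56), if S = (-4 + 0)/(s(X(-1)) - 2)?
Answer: -48944/3 ≈ -16315.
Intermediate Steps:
s(Q) = -1
S = 4/3 (S = (-4 + 0)/(-1 - 2) = -4/(-3) = -4*(-⅓) = 4/3 ≈ 1.3333)
S*(-116*105 - 56) = 4*(-116*105 - 56)/3 = 4*(-12180 - 56)/3 = (4/3)*(-12236) = -48944/3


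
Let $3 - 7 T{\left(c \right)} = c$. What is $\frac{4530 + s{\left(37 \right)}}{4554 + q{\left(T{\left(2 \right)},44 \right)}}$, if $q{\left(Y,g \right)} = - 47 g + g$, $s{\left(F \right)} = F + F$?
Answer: $\frac{2302}{1265} \approx 1.8198$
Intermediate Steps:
$T{\left(c \right)} = \frac{3}{7} - \frac{c}{7}$
$s{\left(F \right)} = 2 F$
$q{\left(Y,g \right)} = - 46 g$
$\frac{4530 + s{\left(37 \right)}}{4554 + q{\left(T{\left(2 \right)},44 \right)}} = \frac{4530 + 2 \cdot 37}{4554 - 2024} = \frac{4530 + 74}{4554 - 2024} = \frac{4604}{2530} = 4604 \cdot \frac{1}{2530} = \frac{2302}{1265}$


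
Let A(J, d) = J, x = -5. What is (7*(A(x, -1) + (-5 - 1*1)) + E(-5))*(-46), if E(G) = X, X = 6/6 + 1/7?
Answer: 24426/7 ≈ 3489.4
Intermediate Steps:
X = 8/7 (X = 6*(⅙) + 1*(⅐) = 1 + ⅐ = 8/7 ≈ 1.1429)
E(G) = 8/7
(7*(A(x, -1) + (-5 - 1*1)) + E(-5))*(-46) = (7*(-5 + (-5 - 1*1)) + 8/7)*(-46) = (7*(-5 + (-5 - 1)) + 8/7)*(-46) = (7*(-5 - 6) + 8/7)*(-46) = (7*(-11) + 8/7)*(-46) = (-77 + 8/7)*(-46) = -531/7*(-46) = 24426/7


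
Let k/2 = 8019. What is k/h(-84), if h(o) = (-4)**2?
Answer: 8019/8 ≈ 1002.4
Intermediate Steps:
k = 16038 (k = 2*8019 = 16038)
h(o) = 16
k/h(-84) = 16038/16 = 16038*(1/16) = 8019/8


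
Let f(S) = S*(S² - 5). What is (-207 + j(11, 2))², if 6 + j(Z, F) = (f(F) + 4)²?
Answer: 43681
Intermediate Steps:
f(S) = S*(-5 + S²)
j(Z, F) = -6 + (4 + F*(-5 + F²))² (j(Z, F) = -6 + (F*(-5 + F²) + 4)² = -6 + (4 + F*(-5 + F²))²)
(-207 + j(11, 2))² = (-207 + (-6 + (4 + 2*(-5 + 2²))²))² = (-207 + (-6 + (4 + 2*(-5 + 4))²))² = (-207 + (-6 + (4 + 2*(-1))²))² = (-207 + (-6 + (4 - 2)²))² = (-207 + (-6 + 2²))² = (-207 + (-6 + 4))² = (-207 - 2)² = (-209)² = 43681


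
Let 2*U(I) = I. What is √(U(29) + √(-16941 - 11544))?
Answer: √(58 + 12*I*√3165)/2 ≈ 9.589 + 8.8005*I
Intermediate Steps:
U(I) = I/2
√(U(29) + √(-16941 - 11544)) = √((½)*29 + √(-16941 - 11544)) = √(29/2 + √(-28485)) = √(29/2 + 3*I*√3165)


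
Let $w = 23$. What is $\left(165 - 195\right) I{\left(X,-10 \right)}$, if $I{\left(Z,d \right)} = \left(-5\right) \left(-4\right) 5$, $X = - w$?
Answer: $-3000$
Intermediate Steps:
$X = -23$ ($X = \left(-1\right) 23 = -23$)
$I{\left(Z,d \right)} = 100$ ($I{\left(Z,d \right)} = 20 \cdot 5 = 100$)
$\left(165 - 195\right) I{\left(X,-10 \right)} = \left(165 - 195\right) 100 = \left(-30\right) 100 = -3000$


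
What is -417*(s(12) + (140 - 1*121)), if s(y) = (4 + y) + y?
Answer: -19599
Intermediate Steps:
s(y) = 4 + 2*y
-417*(s(12) + (140 - 1*121)) = -417*((4 + 2*12) + (140 - 1*121)) = -417*((4 + 24) + (140 - 121)) = -417*(28 + 19) = -417*47 = -19599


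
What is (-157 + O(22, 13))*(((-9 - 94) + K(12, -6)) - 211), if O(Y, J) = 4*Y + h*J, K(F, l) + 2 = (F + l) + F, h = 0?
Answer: 20562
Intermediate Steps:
K(F, l) = -2 + l + 2*F (K(F, l) = -2 + ((F + l) + F) = -2 + (l + 2*F) = -2 + l + 2*F)
O(Y, J) = 4*Y (O(Y, J) = 4*Y + 0*J = 4*Y + 0 = 4*Y)
(-157 + O(22, 13))*(((-9 - 94) + K(12, -6)) - 211) = (-157 + 4*22)*(((-9 - 94) + (-2 - 6 + 2*12)) - 211) = (-157 + 88)*((-103 + (-2 - 6 + 24)) - 211) = -69*((-103 + 16) - 211) = -69*(-87 - 211) = -69*(-298) = 20562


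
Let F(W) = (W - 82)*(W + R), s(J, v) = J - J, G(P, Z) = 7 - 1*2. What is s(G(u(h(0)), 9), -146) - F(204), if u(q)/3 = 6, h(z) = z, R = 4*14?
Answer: -31720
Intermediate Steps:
R = 56
u(q) = 18 (u(q) = 3*6 = 18)
G(P, Z) = 5 (G(P, Z) = 7 - 2 = 5)
s(J, v) = 0
F(W) = (-82 + W)*(56 + W) (F(W) = (W - 82)*(W + 56) = (-82 + W)*(56 + W))
s(G(u(h(0)), 9), -146) - F(204) = 0 - (-4592 + 204² - 26*204) = 0 - (-4592 + 41616 - 5304) = 0 - 1*31720 = 0 - 31720 = -31720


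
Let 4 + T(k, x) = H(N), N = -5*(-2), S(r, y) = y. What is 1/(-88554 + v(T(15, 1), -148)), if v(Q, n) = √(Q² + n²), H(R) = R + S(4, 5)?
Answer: -88554/7841788891 - 5*√881/7841788891 ≈ -1.1311e-5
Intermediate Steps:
N = 10
H(R) = 5 + R (H(R) = R + 5 = 5 + R)
T(k, x) = 11 (T(k, x) = -4 + (5 + 10) = -4 + 15 = 11)
1/(-88554 + v(T(15, 1), -148)) = 1/(-88554 + √(11² + (-148)²)) = 1/(-88554 + √(121 + 21904)) = 1/(-88554 + √22025) = 1/(-88554 + 5*√881)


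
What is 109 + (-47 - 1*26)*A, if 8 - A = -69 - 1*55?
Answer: -9527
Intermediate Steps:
A = 132 (A = 8 - (-69 - 1*55) = 8 - (-69 - 55) = 8 - 1*(-124) = 8 + 124 = 132)
109 + (-47 - 1*26)*A = 109 + (-47 - 1*26)*132 = 109 + (-47 - 26)*132 = 109 - 73*132 = 109 - 9636 = -9527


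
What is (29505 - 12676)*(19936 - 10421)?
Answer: 160127935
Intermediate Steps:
(29505 - 12676)*(19936 - 10421) = 16829*9515 = 160127935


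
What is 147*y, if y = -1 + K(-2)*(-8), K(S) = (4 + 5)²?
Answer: -95403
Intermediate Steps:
K(S) = 81 (K(S) = 9² = 81)
y = -649 (y = -1 + 81*(-8) = -1 - 648 = -649)
147*y = 147*(-649) = -95403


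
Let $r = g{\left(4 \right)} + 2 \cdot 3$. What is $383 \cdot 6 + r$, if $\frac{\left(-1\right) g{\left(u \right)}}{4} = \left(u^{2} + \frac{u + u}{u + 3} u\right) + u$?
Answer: $\frac{15440}{7} \approx 2205.7$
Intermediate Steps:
$g{\left(u \right)} = - 4 u - 4 u^{2} - \frac{8 u^{2}}{3 + u}$ ($g{\left(u \right)} = - 4 \left(\left(u^{2} + \frac{u + u}{u + 3} u\right) + u\right) = - 4 \left(\left(u^{2} + \frac{2 u}{3 + u} u\right) + u\right) = - 4 \left(\left(u^{2} + \frac{2 u^{2}}{3 + u}\right) + u\right) = - 4 \left(u + u^{2} + \frac{2 u^{2}}{3 + u}\right) = - 4 u - 4 u^{2} - \frac{8 u^{2}}{3 + u}$)
$r = - \frac{646}{7}$ ($r = \left(-4\right) 4 \frac{1}{3 + 4} \left(3 + 4^{2} + 6 \cdot 4\right) + 2 \cdot 3 = \left(-4\right) 4 \cdot \frac{1}{7} \left(3 + 16 + 24\right) + 6 = \left(-4\right) 4 \cdot \frac{1}{7} \cdot 43 + 6 = - \frac{688}{7} + 6 = - \frac{646}{7} \approx -92.286$)
$383 \cdot 6 + r = 383 \cdot 6 - \frac{646}{7} = 2298 - \frac{646}{7} = \frac{15440}{7}$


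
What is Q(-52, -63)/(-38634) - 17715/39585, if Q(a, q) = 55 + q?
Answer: -22802821/50977563 ≈ -0.44731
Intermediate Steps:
Q(-52, -63)/(-38634) - 17715/39585 = (55 - 63)/(-38634) - 17715/39585 = -8*(-1/38634) - 17715*1/39585 = 4/19317 - 1181/2639 = -22802821/50977563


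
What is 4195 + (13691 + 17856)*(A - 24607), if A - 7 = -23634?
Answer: -1521633803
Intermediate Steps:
A = -23627 (A = 7 - 23634 = -23627)
4195 + (13691 + 17856)*(A - 24607) = 4195 + (13691 + 17856)*(-23627 - 24607) = 4195 + 31547*(-48234) = 4195 - 1521637998 = -1521633803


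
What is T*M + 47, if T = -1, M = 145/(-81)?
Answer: 3952/81 ≈ 48.790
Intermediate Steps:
M = -145/81 (M = 145*(-1/81) = -145/81 ≈ -1.7901)
T*M + 47 = -1*(-145/81) + 47 = 145/81 + 47 = 3952/81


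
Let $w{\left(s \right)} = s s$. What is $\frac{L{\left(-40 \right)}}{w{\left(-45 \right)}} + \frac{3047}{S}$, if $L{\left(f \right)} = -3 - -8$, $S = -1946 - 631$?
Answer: $- \frac{410486}{347895} \approx -1.1799$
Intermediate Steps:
$S = -2577$
$L{\left(f \right)} = 5$ ($L{\left(f \right)} = -3 + 8 = 5$)
$w{\left(s \right)} = s^{2}$
$\frac{L{\left(-40 \right)}}{w{\left(-45 \right)}} + \frac{3047}{S} = \frac{5}{\left(-45\right)^{2}} + \frac{3047}{-2577} = \frac{5}{2025} + 3047 \left(- \frac{1}{2577}\right) = 5 \cdot \frac{1}{2025} - \frac{3047}{2577} = \frac{1}{405} - \frac{3047}{2577} = - \frac{410486}{347895}$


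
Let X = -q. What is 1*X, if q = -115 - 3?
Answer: 118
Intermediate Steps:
q = -118
X = 118 (X = -1*(-118) = 118)
1*X = 1*118 = 118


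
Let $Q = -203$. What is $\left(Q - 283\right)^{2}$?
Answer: $236196$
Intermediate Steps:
$\left(Q - 283\right)^{2} = \left(-203 - 283\right)^{2} = \left(-486\right)^{2} = 236196$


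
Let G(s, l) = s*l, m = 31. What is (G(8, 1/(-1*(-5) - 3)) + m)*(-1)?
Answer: -35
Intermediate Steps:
G(s, l) = l*s
(G(8, 1/(-1*(-5) - 3)) + m)*(-1) = (8/(-1*(-5) - 3) + 31)*(-1) = (8/(5 - 3) + 31)*(-1) = (8/2 + 31)*(-1) = ((½)*8 + 31)*(-1) = (4 + 31)*(-1) = 35*(-1) = -35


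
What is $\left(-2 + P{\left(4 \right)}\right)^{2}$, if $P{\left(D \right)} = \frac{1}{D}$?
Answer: $\frac{49}{16} \approx 3.0625$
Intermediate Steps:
$\left(-2 + P{\left(4 \right)}\right)^{2} = \left(-2 + \frac{1}{4}\right)^{2} = \left(- \frac{7}{4}\right)^{2} = \frac{49}{16}$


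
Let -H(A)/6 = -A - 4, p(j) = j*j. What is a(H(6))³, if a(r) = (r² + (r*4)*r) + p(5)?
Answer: 5856333765625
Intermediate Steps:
p(j) = j²
H(A) = 24 + 6*A (H(A) = -6*(-A - 4) = -6*(-4 - A) = 24 + 6*A)
a(r) = 25 + 5*r² (a(r) = (r² + (r*4)*r) + 5² = (r² + (4*r)*r) + 25 = (r² + 4*r²) + 25 = 5*r² + 25 = 25 + 5*r²)
a(H(6))³ = (25 + 5*(24 + 6*6)²)³ = (25 + 5*(24 + 36)²)³ = (25 + 5*60²)³ = (25 + 5*3600)³ = (25 + 18000)³ = 18025³ = 5856333765625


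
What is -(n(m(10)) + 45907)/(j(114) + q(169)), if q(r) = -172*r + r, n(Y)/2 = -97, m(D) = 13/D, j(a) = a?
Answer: 45713/28785 ≈ 1.5881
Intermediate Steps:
n(Y) = -194 (n(Y) = 2*(-97) = -194)
q(r) = -171*r
-(n(m(10)) + 45907)/(j(114) + q(169)) = -(-194 + 45907)/(114 - 171*169) = -45713/(114 - 28899) = -45713/(-28785) = -45713*(-1)/28785 = -1*(-45713/28785) = 45713/28785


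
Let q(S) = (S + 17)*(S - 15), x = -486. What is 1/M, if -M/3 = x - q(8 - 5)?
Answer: 1/738 ≈ 0.0013550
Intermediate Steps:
q(S) = (-15 + S)*(17 + S) (q(S) = (17 + S)*(-15 + S) = (-15 + S)*(17 + S))
M = 738 (M = -3*(-486 - (-255 + (8 - 5)**2 + 2*(8 - 5))) = -3*(-486 - (-255 + 3**2 + 2*3)) = -3*(-486 - (-255 + 9 + 6)) = -3*(-486 - 1*(-240)) = -3*(-486 + 240) = -3*(-246) = 738)
1/M = 1/738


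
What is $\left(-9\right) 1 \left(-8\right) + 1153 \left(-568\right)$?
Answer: $-654832$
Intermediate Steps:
$\left(-9\right) 1 \left(-8\right) + 1153 \left(-568\right) = \left(-9\right) \left(-8\right) - 654904 = 72 - 654904 = -654832$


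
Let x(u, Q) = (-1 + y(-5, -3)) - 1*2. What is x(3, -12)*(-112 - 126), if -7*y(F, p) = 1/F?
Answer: 3536/5 ≈ 707.20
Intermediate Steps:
y(F, p) = -1/(7*F)
x(u, Q) = -104/35 (x(u, Q) = (-1 - 1/7/(-5)) - 1*2 = (-1 - 1/7*(-1/5)) - 2 = (-1 + 1/35) - 2 = -34/35 - 2 = -104/35)
x(3, -12)*(-112 - 126) = -104*(-112 - 126)/35 = -104/35*(-238) = 3536/5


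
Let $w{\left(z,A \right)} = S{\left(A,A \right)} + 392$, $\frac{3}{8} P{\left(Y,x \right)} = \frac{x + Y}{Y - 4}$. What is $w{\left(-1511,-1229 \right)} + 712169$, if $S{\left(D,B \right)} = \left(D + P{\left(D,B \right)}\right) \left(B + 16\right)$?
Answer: $\frac{8126294830}{3699} \approx 2.1969 \cdot 10^{6}$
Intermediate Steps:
$P{\left(Y,x \right)} = \frac{8 \left(Y + x\right)}{3 \left(-4 + Y\right)}$ ($P{\left(Y,x \right)} = \frac{8 \frac{x + Y}{Y - 4}}{3} = \frac{8 \frac{Y + x}{-4 + Y}}{3} = \frac{8 \left(Y + x\right)}{3 \left(-4 + Y\right)}$)
$S{\left(D,B \right)} = \left(16 + B\right) \left(D + \frac{8 \left(B + D\right)}{3 \left(-4 + D\right)}\right)$ ($S{\left(D,B \right)} = \left(D + \frac{8 \left(D + B\right)}{3 \left(-4 + D\right)}\right) \left(B + 16\right) = \left(D + \frac{8 \left(B + D\right)}{3 \left(-4 + D\right)}\right) \left(16 + B\right) = \left(16 + B\right) \left(D + \frac{8 \left(B + D\right)}{3 \left(-4 + D\right)}\right)$)
$w{\left(z,A \right)} = 392 + \frac{16 A^{2} + 256 A + 3 A \left(-4 + A\right) \left(16 + A\right)}{3 \left(-4 + A\right)}$ ($w{\left(z,A \right)} = \frac{128 A + 128 A + 8 A \left(A + A\right) + 3 A \left(-4 + A\right) \left(16 + A\right)}{3 \left(-4 + A\right)} + 392 = \frac{128 A + 128 A + 8 A 2 A + 3 A \left(-4 + A\right) \left(16 + A\right)}{3 \left(-4 + A\right)} + 392 = \frac{128 A + 128 A + 16 A^{2} + 3 A \left(-4 + A\right) \left(16 + A\right)}{3 \left(-4 + A\right)} + 392 = \frac{16 A^{2} + 256 A + 3 A \left(-4 + A\right) \left(16 + A\right)}{3 \left(-4 + A\right)} + 392 = 392 + \frac{16 A^{2} + 256 A + 3 A \left(-4 + A\right) \left(16 + A\right)}{3 \left(-4 + A\right)}$)
$w{\left(-1511,-1229 \right)} + 712169 = \frac{-4704 + 3 \left(-1229\right)^{3} + 52 \left(-1229\right)^{2} + 1240 \left(-1229\right)}{3 \left(-4 - 1229\right)} + 712169 = \frac{-4704 + 3 \left(-1856331989\right) + 52 \cdot 1510441 - 1523960}{3 \left(-1233\right)} + 712169 = \frac{1}{3} \left(- \frac{1}{1233}\right) \left(-4704 - 5568995967 + 78542932 - 1523960\right) + 712169 = \frac{1}{3} \left(- \frac{1}{1233}\right) \left(-5491981699\right) + 712169 = \frac{5491981699}{3699} + 712169 = \frac{8126294830}{3699}$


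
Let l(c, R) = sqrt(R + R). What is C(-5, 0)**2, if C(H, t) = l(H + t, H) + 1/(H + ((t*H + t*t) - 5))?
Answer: (1 - 10*I*sqrt(10))**2/100 ≈ -9.99 - 0.63246*I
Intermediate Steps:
l(c, R) = sqrt(2)*sqrt(R) (l(c, R) = sqrt(2*R) = sqrt(2)*sqrt(R))
C(H, t) = 1/(-5 + H + t**2 + H*t) + sqrt(2)*sqrt(H) (C(H, t) = sqrt(2)*sqrt(H) + 1/(H + ((t*H + t*t) - 5)) = sqrt(2)*sqrt(H) + 1/(H + ((H*t + t**2) - 5)) = sqrt(2)*sqrt(H) + 1/(H + ((t**2 + H*t) - 5)) = sqrt(2)*sqrt(H) + 1/(H + (-5 + t**2 + H*t)) = sqrt(2)*sqrt(H) + 1/(-5 + H + t**2 + H*t) = 1/(-5 + H + t**2 + H*t) + sqrt(2)*sqrt(H))
C(-5, 0)**2 = ((1 + sqrt(2)*(-5)**(3/2) - 5*sqrt(2)*sqrt(-5) + 0*sqrt(2)*(-5)**(3/2) + sqrt(2)*sqrt(-5)*0**2)/(-5 - 5 + 0**2 - 5*0))**2 = ((1 + sqrt(2)*(-5*I*sqrt(5)) - 5*sqrt(2)*I*sqrt(5) + 0*sqrt(2)*(-5*I*sqrt(5)) + sqrt(2)*(I*sqrt(5))*0)/(-5 - 5 + 0 + 0))**2 = ((1 - 5*I*sqrt(10) - 5*I*sqrt(10) + 0 + 0)/(-10))**2 = (-(1 - 10*I*sqrt(10))/10)**2 = (-1/10 + I*sqrt(10))**2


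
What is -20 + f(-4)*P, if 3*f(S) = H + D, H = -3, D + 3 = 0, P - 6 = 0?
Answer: -32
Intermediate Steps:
P = 6 (P = 6 + 0 = 6)
D = -3 (D = -3 + 0 = -3)
f(S) = -2 (f(S) = (-3 - 3)/3 = (⅓)*(-6) = -2)
-20 + f(-4)*P = -20 - 2*6 = -20 - 12 = -32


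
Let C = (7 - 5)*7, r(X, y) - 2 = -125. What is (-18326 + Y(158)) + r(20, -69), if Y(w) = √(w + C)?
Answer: -18449 + 2*√43 ≈ -18436.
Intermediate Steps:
r(X, y) = -123 (r(X, y) = 2 - 125 = -123)
C = 14 (C = 2*7 = 14)
Y(w) = √(14 + w) (Y(w) = √(w + 14) = √(14 + w))
(-18326 + Y(158)) + r(20, -69) = (-18326 + √(14 + 158)) - 123 = (-18326 + √172) - 123 = (-18326 + 2*√43) - 123 = -18449 + 2*√43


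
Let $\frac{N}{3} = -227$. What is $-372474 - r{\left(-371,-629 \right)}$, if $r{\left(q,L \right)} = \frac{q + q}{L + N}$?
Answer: $- \frac{243970841}{655} \approx -3.7247 \cdot 10^{5}$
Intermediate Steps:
$N = -681$ ($N = 3 \left(-227\right) = -681$)
$r{\left(q,L \right)} = \frac{2 q}{-681 + L}$ ($r{\left(q,L \right)} = \frac{q + q}{L - 681} = \frac{2 q}{-681 + L}$)
$-372474 - r{\left(-371,-629 \right)} = -372474 - 2 \left(-371\right) \frac{1}{-681 - 629} = -372474 - 2 \left(-371\right) \frac{1}{-1310} = -372474 - 2 \left(-371\right) \left(- \frac{1}{1310}\right) = -372474 - \frac{371}{655} = - \frac{243970841}{655}$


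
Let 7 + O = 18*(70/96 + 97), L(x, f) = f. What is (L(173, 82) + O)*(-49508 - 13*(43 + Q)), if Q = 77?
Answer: -187330191/2 ≈ -9.3665e+7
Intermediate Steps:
O = 14017/8 (O = -7 + 18*(70/96 + 97) = -7 + 18*(70*(1/96) + 97) = -7 + 18*(35/48 + 97) = -7 + 18*(4691/48) = -7 + 14073/8 = 14017/8 ≈ 1752.1)
(L(173, 82) + O)*(-49508 - 13*(43 + Q)) = (82 + 14017/8)*(-49508 - 13*(43 + 77)) = 14673*(-49508 - 13*120)/8 = 14673*(-49508 - 1560)/8 = (14673/8)*(-51068) = -187330191/2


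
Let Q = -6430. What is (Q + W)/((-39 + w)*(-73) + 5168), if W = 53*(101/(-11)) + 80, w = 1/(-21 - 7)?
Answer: -2105684/2469423 ≈ -0.85270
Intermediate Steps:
w = -1/28 (w = 1/(-28) = -1/28 ≈ -0.035714)
W = -4473/11 (W = 53*(101*(-1/11)) + 80 = 53*(-101/11) + 80 = -5353/11 + 80 = -4473/11 ≈ -406.64)
(Q + W)/((-39 + w)*(-73) + 5168) = (-6430 - 4473/11)/((-39 - 1/28)*(-73) + 5168) = -75203/(11*(-1093/28*(-73) + 5168)) = -75203/(11*(79789/28 + 5168)) = -75203/(11*224493/28) = -75203/11*28/224493 = -2105684/2469423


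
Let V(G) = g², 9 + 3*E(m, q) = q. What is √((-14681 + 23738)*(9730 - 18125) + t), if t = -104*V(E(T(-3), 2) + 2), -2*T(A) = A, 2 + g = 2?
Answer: I*√76033515 ≈ 8719.7*I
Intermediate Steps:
g = 0 (g = -2 + 2 = 0)
T(A) = -A/2
E(m, q) = -3 + q/3
V(G) = 0 (V(G) = 0² = 0)
t = 0 (t = -104*0 = 0)
√((-14681 + 23738)*(9730 - 18125) + t) = √((-14681 + 23738)*(9730 - 18125) + 0) = √(9057*(-8395) + 0) = √(-76033515 + 0) = √(-76033515) = I*√76033515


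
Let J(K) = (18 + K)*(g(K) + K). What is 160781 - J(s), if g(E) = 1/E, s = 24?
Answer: 639085/4 ≈ 1.5977e+5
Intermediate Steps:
g(E) = 1/E
J(K) = (18 + K)*(K + 1/K) (J(K) = (18 + K)*(1/K + K) = (18 + K)*(K + 1/K))
160781 - J(s) = 160781 - (1 + 24² + 18*24 + 18/24) = 160781 - (1 + 576 + 432 + 18*(1/24)) = 160781 - (1 + 576 + 432 + ¾) = 160781 - 1*4039/4 = 160781 - 4039/4 = 639085/4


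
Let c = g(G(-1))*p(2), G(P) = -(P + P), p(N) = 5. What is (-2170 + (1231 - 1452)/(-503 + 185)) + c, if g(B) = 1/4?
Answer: -1378883/636 ≈ -2168.1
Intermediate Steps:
G(P) = -2*P
g(B) = ¼
c = 5/4 (c = (¼)*5 = 5/4 ≈ 1.2500)
(-2170 + (1231 - 1452)/(-503 + 185)) + c = (-2170 + (1231 - 1452)/(-503 + 185)) + 5/4 = (-2170 - 221/(-318)) + 5/4 = (-2170 - 221*(-1/318)) + 5/4 = (-2170 + 221/318) + 5/4 = -689839/318 + 5/4 = -1378883/636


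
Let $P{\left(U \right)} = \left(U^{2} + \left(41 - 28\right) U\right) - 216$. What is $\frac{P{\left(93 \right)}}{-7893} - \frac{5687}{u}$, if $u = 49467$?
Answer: $- \frac{1757065}{1314623} \approx -1.3366$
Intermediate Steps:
$P{\left(U \right)} = -216 + U^{2} + 13 U$ ($P{\left(U \right)} = \left(U^{2} + 13 U\right) - 216 = -216 + U^{2} + 13 U$)
$\frac{P{\left(93 \right)}}{-7893} - \frac{5687}{u} = \frac{-216 + 93^{2} + 13 \cdot 93}{-7893} - \frac{5687}{49467} = \left(-216 + 8649 + 1209\right) \left(- \frac{1}{7893}\right) - \frac{517}{4497} = 9642 \left(- \frac{1}{7893}\right) - \frac{517}{4497} = - \frac{3214}{2631} - \frac{517}{4497} = - \frac{1757065}{1314623}$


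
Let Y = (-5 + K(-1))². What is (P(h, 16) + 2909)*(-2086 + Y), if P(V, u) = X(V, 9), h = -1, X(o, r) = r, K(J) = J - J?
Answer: -6013998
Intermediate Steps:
K(J) = 0
Y = 25 (Y = (-5 + 0)² = (-5)² = 25)
P(V, u) = 9
(P(h, 16) + 2909)*(-2086 + Y) = (9 + 2909)*(-2086 + 25) = 2918*(-2061) = -6013998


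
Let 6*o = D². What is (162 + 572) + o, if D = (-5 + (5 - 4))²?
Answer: 2330/3 ≈ 776.67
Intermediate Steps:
D = 16 (D = (-5 + 1)² = (-4)² = 16)
o = 128/3 (o = (⅙)*16² = (⅙)*256 = 128/3 ≈ 42.667)
(162 + 572) + o = (162 + 572) + 128/3 = 734 + 128/3 = 2330/3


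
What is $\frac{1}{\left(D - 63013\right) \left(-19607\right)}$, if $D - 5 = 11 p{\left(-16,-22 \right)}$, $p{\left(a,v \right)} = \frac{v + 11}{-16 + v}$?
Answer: $\frac{38}{46942746081} \approx 8.095 \cdot 10^{-10}$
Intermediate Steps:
$p{\left(a,v \right)} = \frac{11 + v}{-16 + v}$
$D = \frac{311}{38}$ ($D = 5 + 11 \frac{11 - 22}{-16 - 22} = 5 + 11 \frac{1}{-38} \left(-11\right) = 5 + 11 \left(\left(- \frac{1}{38}\right) \left(-11\right)\right) = 5 + 11 \cdot \frac{11}{38} = 5 + \frac{121}{38} = \frac{311}{38} \approx 8.1842$)
$\frac{1}{\left(D - 63013\right) \left(-19607\right)} = \frac{1}{\left(\frac{311}{38} - 63013\right) \left(-19607\right)} = \frac{1}{- \frac{2394183}{38}} \left(- \frac{1}{19607}\right) = \left(- \frac{38}{2394183}\right) \left(- \frac{1}{19607}\right) = \frac{38}{46942746081}$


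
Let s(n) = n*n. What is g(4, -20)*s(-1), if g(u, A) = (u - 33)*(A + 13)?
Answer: 203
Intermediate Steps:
s(n) = n**2
g(u, A) = (-33 + u)*(13 + A)
g(4, -20)*s(-1) = (-429 - 33*(-20) + 13*4 - 20*4)*(-1)**2 = (-429 + 660 + 52 - 80)*1 = 203*1 = 203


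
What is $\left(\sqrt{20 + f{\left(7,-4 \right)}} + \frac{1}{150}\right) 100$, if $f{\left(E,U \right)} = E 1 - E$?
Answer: $\frac{2}{3} + 200 \sqrt{5} \approx 447.88$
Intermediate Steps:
$f{\left(E,U \right)} = 0$ ($f{\left(E,U \right)} = E - E = 0$)
$\left(\sqrt{20 + f{\left(7,-4 \right)}} + \frac{1}{150}\right) 100 = \left(\sqrt{20 + 0} + \frac{1}{150}\right) 100 = \left(\sqrt{20} + \frac{1}{150}\right) 100 = \left(2 \sqrt{5} + \frac{1}{150}\right) 100 = \left(\frac{1}{150} + 2 \sqrt{5}\right) 100 = \frac{2}{3} + 200 \sqrt{5}$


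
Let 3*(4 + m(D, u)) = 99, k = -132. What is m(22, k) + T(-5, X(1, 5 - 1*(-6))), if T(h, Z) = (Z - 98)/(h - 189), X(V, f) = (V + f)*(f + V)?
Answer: 2790/97 ≈ 28.763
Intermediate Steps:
X(V, f) = (V + f)² (X(V, f) = (V + f)*(V + f) = (V + f)²)
T(h, Z) = (-98 + Z)/(-189 + h)
m(D, u) = 29 (m(D, u) = -4 + (⅓)*99 = -4 + 33 = 29)
m(22, k) + T(-5, X(1, 5 - 1*(-6))) = 29 + (-98 + (1 + (5 - 1*(-6)))²)/(-189 - 5) = 29 + (-98 + (1 + (5 + 6))²)/(-194) = 29 - (-98 + (1 + 11)²)/194 = 29 - (-98 + 12²)/194 = 29 - (-98 + 144)/194 = 29 - 1/194*46 = 29 - 23/97 = 2790/97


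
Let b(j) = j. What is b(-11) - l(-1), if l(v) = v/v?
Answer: -12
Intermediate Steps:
l(v) = 1
b(-11) - l(-1) = -11 - 1*1 = -11 - 1 = -12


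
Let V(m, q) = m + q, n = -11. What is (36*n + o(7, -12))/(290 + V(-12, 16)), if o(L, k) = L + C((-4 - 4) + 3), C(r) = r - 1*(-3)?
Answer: -391/294 ≈ -1.3299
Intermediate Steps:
C(r) = 3 + r (C(r) = r + 3 = 3 + r)
o(L, k) = -2 + L (o(L, k) = L + (3 + ((-4 - 4) + 3)) = L + (3 + (-8 + 3)) = L + (3 - 5) = L - 2 = -2 + L)
(36*n + o(7, -12))/(290 + V(-12, 16)) = (36*(-11) + (-2 + 7))/(290 + (-12 + 16)) = (-396 + 5)/(290 + 4) = -391/294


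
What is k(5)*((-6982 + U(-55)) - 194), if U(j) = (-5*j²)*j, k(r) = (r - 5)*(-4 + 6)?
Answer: 0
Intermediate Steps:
k(r) = -10 + 2*r (k(r) = (-5 + r)*2 = -10 + 2*r)
U(j) = -5*j³
k(5)*((-6982 + U(-55)) - 194) = (-10 + 2*5)*((-6982 - 5*(-55)³) - 194) = (-10 + 10)*((-6982 - 5*(-166375)) - 194) = 0*((-6982 + 831875) - 194) = 0*(824893 - 194) = 0*824699 = 0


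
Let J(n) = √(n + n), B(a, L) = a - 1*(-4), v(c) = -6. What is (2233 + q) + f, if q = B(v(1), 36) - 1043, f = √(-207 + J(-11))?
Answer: 1188 + √(-207 + I*√22) ≈ 1188.2 + 14.388*I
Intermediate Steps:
B(a, L) = 4 + a (B(a, L) = a + 4 = 4 + a)
J(n) = √2*√n (J(n) = √(2*n) = √2*√n)
f = √(-207 + I*√22) (f = √(-207 + √2*√(-11)) = √(-207 + √2*(I*√11)) = √(-207 + I*√22) ≈ 0.163 + 14.388*I)
q = -1045 (q = (4 - 6) - 1043 = -2 - 1043 = -1045)
(2233 + q) + f = (2233 - 1045) + √(-207 + I*√22) = 1188 + √(-207 + I*√22)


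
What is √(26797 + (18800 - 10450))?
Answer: √35147 ≈ 187.48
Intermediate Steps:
√(26797 + (18800 - 10450)) = √(26797 + 8350) = √35147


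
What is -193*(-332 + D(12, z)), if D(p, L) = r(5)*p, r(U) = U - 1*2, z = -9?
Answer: 57128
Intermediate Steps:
r(U) = -2 + U (r(U) = U - 2 = -2 + U)
D(p, L) = 3*p (D(p, L) = (-2 + 5)*p = 3*p)
-193*(-332 + D(12, z)) = -193*(-332 + 3*12) = -193*(-332 + 36) = -193*(-296) = 57128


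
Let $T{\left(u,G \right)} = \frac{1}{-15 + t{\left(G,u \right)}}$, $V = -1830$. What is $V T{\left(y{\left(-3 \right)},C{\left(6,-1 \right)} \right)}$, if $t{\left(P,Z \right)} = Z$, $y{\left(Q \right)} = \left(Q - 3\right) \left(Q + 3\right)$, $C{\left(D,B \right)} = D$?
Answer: $122$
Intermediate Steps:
$y{\left(Q \right)} = \left(-3 + Q\right) \left(3 + Q\right)$
$T{\left(u,G \right)} = \frac{1}{-15 + u}$
$V T{\left(y{\left(-3 \right)},C{\left(6,-1 \right)} \right)} = - \frac{1830}{-15 - \left(9 - \left(-3\right)^{2}\right)} = - \frac{1830}{-15 + \left(-9 + 9\right)} = - \frac{1830}{-15 + 0} = - \frac{1830}{-15} = \left(-1830\right) \left(- \frac{1}{15}\right) = 122$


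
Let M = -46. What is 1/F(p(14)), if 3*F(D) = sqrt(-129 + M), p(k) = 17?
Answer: -3*I*sqrt(7)/35 ≈ -0.22678*I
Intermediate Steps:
F(D) = 5*I*sqrt(7)/3 (F(D) = sqrt(-129 - 46)/3 = sqrt(-175)/3 = (5*I*sqrt(7))/3 = 5*I*sqrt(7)/3)
1/F(p(14)) = 1/(5*I*sqrt(7)/3) = -3*I*sqrt(7)/35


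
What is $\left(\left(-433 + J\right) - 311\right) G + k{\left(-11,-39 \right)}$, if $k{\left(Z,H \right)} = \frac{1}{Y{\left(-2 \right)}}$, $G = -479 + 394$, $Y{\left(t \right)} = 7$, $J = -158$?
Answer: $\frac{536691}{7} \approx 76670.0$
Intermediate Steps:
$G = -85$
$k{\left(Z,H \right)} = \frac{1}{7}$
$\left(\left(-433 + J\right) - 311\right) G + k{\left(-11,-39 \right)} = \left(\left(-433 - 158\right) - 311\right) \left(-85\right) + \frac{1}{7} = \left(-591 - 311\right) \left(-85\right) + \frac{1}{7} = \left(-902\right) \left(-85\right) + \frac{1}{7} = 76670 + \frac{1}{7} = \frac{536691}{7}$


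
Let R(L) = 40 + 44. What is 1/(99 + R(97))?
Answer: 1/183 ≈ 0.0054645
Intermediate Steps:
R(L) = 84
1/(99 + R(97)) = 1/(99 + 84) = 1/183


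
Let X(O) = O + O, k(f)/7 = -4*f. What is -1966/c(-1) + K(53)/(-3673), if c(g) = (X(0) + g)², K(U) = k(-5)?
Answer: -7221258/3673 ≈ -1966.0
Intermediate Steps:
k(f) = -28*f (k(f) = 7*(-4*f) = -28*f)
K(U) = 140 (K(U) = -28*(-5) = 140)
X(O) = 2*O
c(g) = g² (c(g) = (2*0 + g)² = (0 + g)² = g²)
-1966/c(-1) + K(53)/(-3673) = -1966/((-1)²) + 140/(-3673) = -1966/1 + 140*(-1/3673) = -1966*1 - 140/3673 = -1966 - 140/3673 = -7221258/3673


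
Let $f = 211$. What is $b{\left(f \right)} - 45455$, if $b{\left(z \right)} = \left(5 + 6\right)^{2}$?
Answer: $-45334$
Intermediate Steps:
$b{\left(z \right)} = 121$ ($b{\left(z \right)} = 11^{2} = 121$)
$b{\left(f \right)} - 45455 = 121 - 45455 = -45334$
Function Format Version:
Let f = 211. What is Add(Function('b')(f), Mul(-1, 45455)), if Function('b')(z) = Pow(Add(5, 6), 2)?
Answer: -45334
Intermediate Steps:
Function('b')(z) = 121 (Function('b')(z) = Pow(11, 2) = 121)
Add(Function('b')(f), Mul(-1, 45455)) = Add(121, Mul(-1, 45455)) = Add(121, -45455) = -45334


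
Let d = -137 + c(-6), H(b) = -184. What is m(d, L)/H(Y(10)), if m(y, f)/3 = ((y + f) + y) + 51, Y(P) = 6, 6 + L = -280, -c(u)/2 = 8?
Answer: 1623/184 ≈ 8.8206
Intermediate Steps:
c(u) = -16 (c(u) = -2*8 = -16)
L = -286 (L = -6 - 280 = -286)
d = -153 (d = -137 - 16 = -153)
m(y, f) = 153 + 3*f + 6*y (m(y, f) = 3*(((y + f) + y) + 51) = 3*(((f + y) + y) + 51) = 3*((f + 2*y) + 51) = 3*(51 + f + 2*y) = 153 + 3*f + 6*y)
m(d, L)/H(Y(10)) = (153 + 3*(-286) + 6*(-153))/(-184) = (153 - 858 - 918)*(-1/184) = -1623*(-1/184) = 1623/184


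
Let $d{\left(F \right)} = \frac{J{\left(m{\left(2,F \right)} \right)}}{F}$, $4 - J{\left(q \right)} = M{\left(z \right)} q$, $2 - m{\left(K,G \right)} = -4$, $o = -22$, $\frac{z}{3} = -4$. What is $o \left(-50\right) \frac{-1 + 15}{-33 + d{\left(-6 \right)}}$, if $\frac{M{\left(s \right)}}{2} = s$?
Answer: $- \frac{46200}{173} \approx -267.05$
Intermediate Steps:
$z = -12$ ($z = 3 \left(-4\right) = -12$)
$M{\left(s \right)} = 2 s$
$m{\left(K,G \right)} = 6$ ($m{\left(K,G \right)} = 2 - -4 = 2 + 4 = 6$)
$J{\left(q \right)} = 4 + 24 q$ ($J{\left(q \right)} = 4 - 2 \left(-12\right) q = 4 - - 24 q = 4 + 24 q$)
$d{\left(F \right)} = \frac{148}{F}$ ($d{\left(F \right)} = \frac{4 + 24 \cdot 6}{F} = \frac{4 + 144}{F} = \frac{148}{F}$)
$o \left(-50\right) \frac{-1 + 15}{-33 + d{\left(-6 \right)}} = \left(-22\right) \left(-50\right) \frac{-1 + 15}{-33 + \frac{148}{-6}} = 1100 \frac{14}{-33 + 148 \left(- \frac{1}{6}\right)} = 1100 \frac{14}{-33 - \frac{74}{3}} = 1100 \frac{14}{- \frac{173}{3}} = 1100 \cdot 14 \left(- \frac{3}{173}\right) = 1100 \left(- \frac{42}{173}\right) = - \frac{46200}{173}$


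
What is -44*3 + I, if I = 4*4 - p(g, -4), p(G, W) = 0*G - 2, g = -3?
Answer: -114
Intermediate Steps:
p(G, W) = -2 (p(G, W) = 0 - 2 = -2)
I = 18 (I = 4*4 - 1*(-2) = 16 + 2 = 18)
-44*3 + I = -44*3 + 18 = -132 + 18 = -114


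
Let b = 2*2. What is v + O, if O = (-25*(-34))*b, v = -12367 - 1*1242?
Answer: -10209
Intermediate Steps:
v = -13609 (v = -12367 - 1242 = -13609)
b = 4
O = 3400 (O = -25*(-34)*4 = 850*4 = 3400)
v + O = -13609 + 3400 = -10209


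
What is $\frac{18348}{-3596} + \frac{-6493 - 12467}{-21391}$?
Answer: $- \frac{81075477}{19230509} \approx -4.216$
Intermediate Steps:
$\frac{18348}{-3596} + \frac{-6493 - 12467}{-21391} = 18348 \left(- \frac{1}{3596}\right) - - \frac{18960}{21391} = - \frac{4587}{899} + \frac{18960}{21391} = - \frac{81075477}{19230509}$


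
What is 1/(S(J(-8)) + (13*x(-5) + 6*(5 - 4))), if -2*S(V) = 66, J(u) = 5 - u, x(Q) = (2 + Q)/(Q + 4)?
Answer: 1/12 ≈ 0.083333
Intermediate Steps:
x(Q) = (2 + Q)/(4 + Q)
S(V) = -33 (S(V) = -½*66 = -33)
1/(S(J(-8)) + (13*x(-5) + 6*(5 - 4))) = 1/(-33 + (13*((2 - 5)/(4 - 5)) + 6*(5 - 4))) = 1/(-33 + (13*(-3/(-1)) + 6*1)) = 1/(-33 + (13*(-1*(-3)) + 6)) = 1/(-33 + (13*3 + 6)) = 1/(-33 + (39 + 6)) = 1/(-33 + 45) = 1/12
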